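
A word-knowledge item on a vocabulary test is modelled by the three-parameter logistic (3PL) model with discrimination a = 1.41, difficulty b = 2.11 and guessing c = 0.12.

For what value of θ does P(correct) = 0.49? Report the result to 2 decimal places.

1.88

P(θ) = c + (1 − c) · 1 / (1 + exp(−a(θ − b)))
Remove guessing floor: (0.49 − 0.12)/(1 − 0.12) = 0.4205
logit = ln(0.4205/0.5795) = -0.3209
θ = b + logit/(a) = 2.11 + (-0.3209)/1.4100 = 1.8824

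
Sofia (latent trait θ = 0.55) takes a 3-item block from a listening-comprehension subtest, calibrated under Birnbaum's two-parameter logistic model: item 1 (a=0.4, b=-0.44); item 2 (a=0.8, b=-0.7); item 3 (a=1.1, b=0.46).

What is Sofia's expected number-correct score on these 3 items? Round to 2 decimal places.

1.85

P(θ) = 1 / (1 + exp(−a(θ − b)))
P_1 = 1/(1+e^{-0.3960}) = 0.5977
P_2 = 1/(1+e^{-1.0000}) = 0.7311
P_3 = 1/(1+e^{-0.0990}) = 0.5247
E[score] = 0.5977 + 0.7311 + 0.5247 = 1.8535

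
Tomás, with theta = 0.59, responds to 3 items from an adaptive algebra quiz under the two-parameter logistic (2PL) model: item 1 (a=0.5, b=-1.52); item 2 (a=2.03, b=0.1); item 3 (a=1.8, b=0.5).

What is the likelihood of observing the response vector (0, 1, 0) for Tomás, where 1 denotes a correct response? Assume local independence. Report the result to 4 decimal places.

P(theta) = 1 / (1 + exp(−a(theta − b)))
P_1 = 1/(1+e^{-1.0550}) = 0.7417
P_2 = 1/(1+e^{-0.9947}) = 0.7300
P_3 = 1/(1+e^{-0.1620}) = 0.5404
L = (1−P_1) × P_2 × (1−P_3) = 0.2583 × 0.7300 × 0.4596 = 0.08665

0.0866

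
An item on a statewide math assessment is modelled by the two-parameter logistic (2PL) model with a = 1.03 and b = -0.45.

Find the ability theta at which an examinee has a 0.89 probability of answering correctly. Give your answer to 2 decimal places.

1.58

P(theta) = 1 / (1 + exp(−a(theta − b)))
logit = ln(0.8900/0.1100) = 2.0907
theta = b + logit/(a) = -0.45 + 2.0907/1.0300 = 1.5798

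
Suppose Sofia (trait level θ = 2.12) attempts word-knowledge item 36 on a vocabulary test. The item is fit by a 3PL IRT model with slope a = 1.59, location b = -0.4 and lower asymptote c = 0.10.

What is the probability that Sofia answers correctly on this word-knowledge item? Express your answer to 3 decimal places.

0.984

P(θ) = c + (1 − c) · 1 / (1 + exp(−a(θ − b)))
Exponent: 1.59 × (2.12 − (-0.4)) = 4.0068
1/(1 + e^{-4.0068}) = 0.9821
P = 0.10 + 0.90 × 0.9821 = 0.9839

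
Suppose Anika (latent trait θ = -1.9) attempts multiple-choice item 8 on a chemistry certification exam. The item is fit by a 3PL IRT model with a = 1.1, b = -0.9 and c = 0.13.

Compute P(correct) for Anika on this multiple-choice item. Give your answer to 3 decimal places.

0.347

P(θ) = c + (1 − c) · 1 / (1 + exp(−a(θ − b)))
Exponent: 1.1 × (-1.9 − (-0.9)) = -1.1000
1/(1 + e^{1.1000}) = 0.2497
P = 0.13 + 0.87 × 0.2497 = 0.3473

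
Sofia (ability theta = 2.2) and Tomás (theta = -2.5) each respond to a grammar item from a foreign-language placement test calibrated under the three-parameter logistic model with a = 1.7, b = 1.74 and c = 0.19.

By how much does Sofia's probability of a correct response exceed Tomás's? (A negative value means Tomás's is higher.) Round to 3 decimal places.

P(theta) = c + (1 − c) · 1 / (1 + exp(−a(theta − b)))
P(Sofia) = 0.7457  [exponent 0.7820]
P(Tomás) = 0.1906  [exponent -7.2080]
Difference = 0.7457 − 0.1906 = 0.5552

0.555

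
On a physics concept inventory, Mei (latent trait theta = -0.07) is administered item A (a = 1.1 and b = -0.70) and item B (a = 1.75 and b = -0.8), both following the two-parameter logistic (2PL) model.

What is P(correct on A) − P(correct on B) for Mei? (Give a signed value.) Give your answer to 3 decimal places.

-0.115

P(theta) = 1 / (1 + exp(−a(theta − b)))
P_A = 0.6666
P_B = 0.7820
P_A − P_B = -0.1154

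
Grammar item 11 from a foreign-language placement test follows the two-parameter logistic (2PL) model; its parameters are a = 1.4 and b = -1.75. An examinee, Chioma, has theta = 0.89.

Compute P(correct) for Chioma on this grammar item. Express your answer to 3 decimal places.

0.976

P(theta) = 1 / (1 + exp(−a(theta − b)))
Exponent: 1.4 × (0.89 − (-1.75)) = 3.6960
1/(1 + e^{-3.6960}) = 0.9758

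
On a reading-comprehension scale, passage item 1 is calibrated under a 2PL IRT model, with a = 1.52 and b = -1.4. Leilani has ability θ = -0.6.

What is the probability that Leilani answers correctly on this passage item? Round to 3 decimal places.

0.771

P(θ) = 1 / (1 + exp(−a(θ − b)))
Exponent: 1.52 × (-0.6 − (-1.4)) = 1.2160
1/(1 + e^{-1.2160}) = 0.7714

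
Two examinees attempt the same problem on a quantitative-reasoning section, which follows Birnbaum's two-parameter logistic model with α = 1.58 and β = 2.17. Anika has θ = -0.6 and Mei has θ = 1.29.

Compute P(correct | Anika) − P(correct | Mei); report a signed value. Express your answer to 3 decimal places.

-0.187

P(θ) = 1 / (1 + exp(−α(θ − β)))
P(Anika) = 0.0124  [exponent -4.3766]
P(Mei) = 0.1993  [exponent -1.3904]
Difference = 0.0124 − 0.1993 = -0.1869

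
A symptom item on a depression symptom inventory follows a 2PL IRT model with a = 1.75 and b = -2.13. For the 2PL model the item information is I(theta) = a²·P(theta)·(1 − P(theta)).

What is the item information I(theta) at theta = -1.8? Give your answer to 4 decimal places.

0.7052

P = 1/(1+e^{-0.5775}) = 0.6405
P(1−P) = 0.6405 × 0.3595 = 0.2303
I = a² × P(1−P) = 1.75² × 0.2303 = 0.70518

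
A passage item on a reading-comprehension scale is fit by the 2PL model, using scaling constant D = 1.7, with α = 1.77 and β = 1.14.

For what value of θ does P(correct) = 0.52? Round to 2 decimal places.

P(θ) = 1 / (1 + exp(−D·α(θ − β)))
logit = ln(0.5200/0.4800) = 0.0800
θ = β + logit/(1.7·α) = 1.14 + 0.0800/3.0090 = 1.1666

1.17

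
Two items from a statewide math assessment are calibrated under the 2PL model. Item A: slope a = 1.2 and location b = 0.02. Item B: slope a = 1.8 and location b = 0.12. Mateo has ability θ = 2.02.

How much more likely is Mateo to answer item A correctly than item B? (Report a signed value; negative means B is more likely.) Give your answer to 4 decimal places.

P(θ) = 1 / (1 + exp(−a(θ − b)))
P_A = 0.9168
P_B = 0.9683
P_A − P_B = -0.0515

-0.0515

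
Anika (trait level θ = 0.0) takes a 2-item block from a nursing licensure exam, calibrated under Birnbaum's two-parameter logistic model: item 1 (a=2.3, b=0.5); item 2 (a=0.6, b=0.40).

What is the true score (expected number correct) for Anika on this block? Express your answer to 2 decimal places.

0.68

P(θ) = 1 / (1 + exp(−a(θ − b)))
P_1 = 1/(1+e^{1.1500}) = 0.2405
P_2 = 1/(1+e^{0.2400}) = 0.4403
E[score] = 0.2405 + 0.4403 = 0.6808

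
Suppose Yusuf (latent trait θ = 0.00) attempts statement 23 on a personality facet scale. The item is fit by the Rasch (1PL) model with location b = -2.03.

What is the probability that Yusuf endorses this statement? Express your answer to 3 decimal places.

P(θ) = 1 / (1 + exp(−(θ − b)))
Exponent: (0.00 − (-2.03)) = 2.0300
1/(1 + e^{-2.0300}) = 0.8839
P = 0.8839

0.884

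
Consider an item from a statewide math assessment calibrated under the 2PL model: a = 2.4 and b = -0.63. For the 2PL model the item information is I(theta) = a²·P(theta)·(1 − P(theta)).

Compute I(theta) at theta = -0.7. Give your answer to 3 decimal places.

1.430

P = 1/(1+e^{0.1680}) = 0.4581
P(1−P) = 0.4581 × 0.5419 = 0.2482
I = a² × P(1−P) = 2.4² × 0.2482 = 1.42989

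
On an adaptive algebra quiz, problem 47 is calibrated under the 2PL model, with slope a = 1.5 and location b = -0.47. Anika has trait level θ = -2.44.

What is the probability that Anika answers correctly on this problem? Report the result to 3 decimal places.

P(θ) = 1 / (1 + exp(−a(θ − b)))
Exponent: 1.5 × (-2.44 − (-0.47)) = -2.9550
1/(1 + e^{2.9550}) = 0.0495

0.050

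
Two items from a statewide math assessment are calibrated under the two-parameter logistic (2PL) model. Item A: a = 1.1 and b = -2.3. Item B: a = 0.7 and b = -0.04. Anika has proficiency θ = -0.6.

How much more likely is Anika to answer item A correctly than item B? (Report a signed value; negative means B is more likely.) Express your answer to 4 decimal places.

0.4632

P(θ) = 1 / (1 + exp(−a(θ − b)))
P_A = 0.8665
P_B = 0.4032
P_A − P_B = 0.4632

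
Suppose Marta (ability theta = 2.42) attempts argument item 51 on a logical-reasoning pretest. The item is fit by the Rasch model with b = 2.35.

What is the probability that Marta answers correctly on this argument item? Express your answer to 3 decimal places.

0.517

P(theta) = 1 / (1 + exp(−(theta − b)))
Exponent: (2.42 − 2.35) = 0.0700
1/(1 + e^{-0.0700}) = 0.5175
P = 0.5175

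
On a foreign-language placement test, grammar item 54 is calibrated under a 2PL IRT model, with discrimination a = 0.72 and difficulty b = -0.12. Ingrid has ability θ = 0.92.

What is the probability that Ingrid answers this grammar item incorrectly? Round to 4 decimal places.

0.3211

P(θ) = 1 / (1 + exp(−a(θ − b)))
Exponent: 0.72 × (0.92 − (-0.12)) = 0.7488
1/(1 + e^{-0.7488}) = 0.6789
P(incorrect) = 1 − 0.6789 = 0.3211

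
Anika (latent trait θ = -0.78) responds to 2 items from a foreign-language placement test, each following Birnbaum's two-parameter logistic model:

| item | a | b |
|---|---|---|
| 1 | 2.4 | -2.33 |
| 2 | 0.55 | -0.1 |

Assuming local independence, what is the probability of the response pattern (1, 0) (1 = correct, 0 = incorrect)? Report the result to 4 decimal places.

P(θ) = 1 / (1 + exp(−a(θ − b)))
P_1 = 1/(1+e^{-3.7200}) = 0.9763
P_2 = 1/(1+e^{0.3740}) = 0.4076
L = P_1 × (1−P_2) = 0.9763 × 0.5924 = 0.57841

0.5784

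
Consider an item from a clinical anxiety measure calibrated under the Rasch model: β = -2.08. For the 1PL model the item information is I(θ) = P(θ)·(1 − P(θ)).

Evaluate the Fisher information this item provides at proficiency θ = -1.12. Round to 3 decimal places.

0.200

P = 1/(1+e^{-0.9600}) = 0.7231
P(1−P) = 0.7231 × 0.2769 = 0.2002
I = P(1−P) = 0.20022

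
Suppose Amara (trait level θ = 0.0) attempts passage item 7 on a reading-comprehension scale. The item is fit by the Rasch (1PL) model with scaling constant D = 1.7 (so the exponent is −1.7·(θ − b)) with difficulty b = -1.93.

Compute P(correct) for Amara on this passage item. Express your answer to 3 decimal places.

0.964

P(θ) = 1 / (1 + exp(−D·(θ − b)))
Exponent: 1.7 × (0.0 − (-1.93)) = 3.2810
1/(1 + e^{-3.2810}) = 0.9638
P = 0.9638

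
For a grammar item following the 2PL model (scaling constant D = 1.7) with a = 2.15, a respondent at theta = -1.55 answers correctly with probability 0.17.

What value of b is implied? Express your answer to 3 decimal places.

-1.116

P(theta) = 1 / (1 + exp(−D·a(theta − b)))
logit(0.17) = ln(0.17/0.83) = -1.5856
b = theta − logit/(1.7·a) = -1.55 − (-1.5856)/3.6550 = -1.1162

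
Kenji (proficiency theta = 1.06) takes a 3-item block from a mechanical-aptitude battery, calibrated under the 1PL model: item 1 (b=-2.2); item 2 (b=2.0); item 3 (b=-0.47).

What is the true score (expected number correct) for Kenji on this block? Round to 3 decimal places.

2.066

P(theta) = 1 / (1 + exp(−(theta − b)))
P_1 = 1/(1+e^{-3.2600}) = 0.9630
P_2 = 1/(1+e^{0.9400}) = 0.2809
P_3 = 1/(1+e^{-1.5300}) = 0.8220
E[score] = 0.9630 + 0.2809 + 0.8220 = 2.0659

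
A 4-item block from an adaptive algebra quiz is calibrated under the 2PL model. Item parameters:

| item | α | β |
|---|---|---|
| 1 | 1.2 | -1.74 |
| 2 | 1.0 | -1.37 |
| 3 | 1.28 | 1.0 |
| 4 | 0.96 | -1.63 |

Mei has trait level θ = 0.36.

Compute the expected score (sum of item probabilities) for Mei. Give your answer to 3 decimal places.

P(θ) = 1 / (1 + exp(−α(θ − β)))
P_1 = 1/(1+e^{-2.5200}) = 0.9255
P_2 = 1/(1+e^{-1.7300}) = 0.8494
P_3 = 1/(1+e^{0.8192}) = 0.3059
P_4 = 1/(1+e^{-1.9104}) = 0.8711
E[score] = 0.9255 + 0.8494 + 0.3059 + 0.8711 = 2.9519

2.952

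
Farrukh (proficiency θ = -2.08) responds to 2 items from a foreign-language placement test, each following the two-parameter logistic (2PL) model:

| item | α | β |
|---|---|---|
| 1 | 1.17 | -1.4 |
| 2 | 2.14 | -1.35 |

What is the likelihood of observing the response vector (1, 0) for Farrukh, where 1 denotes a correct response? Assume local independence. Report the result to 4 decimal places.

P(θ) = 1 / (1 + exp(−α(θ − β)))
P_1 = 1/(1+e^{0.7956}) = 0.3110
P_2 = 1/(1+e^{1.5622}) = 0.1733
L = P_1 × (1−P_2) = 0.3110 × 0.8267 = 0.25707

0.2571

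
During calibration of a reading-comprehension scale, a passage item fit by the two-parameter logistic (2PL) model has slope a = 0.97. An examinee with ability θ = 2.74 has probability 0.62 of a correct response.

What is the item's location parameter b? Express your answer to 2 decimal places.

P(θ) = 1 / (1 + exp(−a(θ − b)))
logit(0.62) = ln(0.62/0.38) = 0.4895
b = θ − logit/(a) = 2.74 − 0.4895/0.9700 = 2.2353

2.24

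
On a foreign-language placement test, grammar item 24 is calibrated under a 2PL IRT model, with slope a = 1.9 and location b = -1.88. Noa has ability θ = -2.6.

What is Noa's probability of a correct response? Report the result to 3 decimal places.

0.203

P(θ) = 1 / (1 + exp(−a(θ − b)))
Exponent: 1.9 × (-2.6 − (-1.88)) = -1.3680
1/(1 + e^{1.3680}) = 0.2029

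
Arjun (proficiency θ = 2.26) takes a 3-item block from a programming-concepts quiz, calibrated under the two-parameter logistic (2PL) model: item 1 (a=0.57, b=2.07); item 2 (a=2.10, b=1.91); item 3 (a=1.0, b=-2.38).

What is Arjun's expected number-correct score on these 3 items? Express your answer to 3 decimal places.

P(θ) = 1 / (1 + exp(−a(θ − b)))
P_1 = 1/(1+e^{-0.1083}) = 0.5270
P_2 = 1/(1+e^{-0.7350}) = 0.6759
P_3 = 1/(1+e^{-4.6400}) = 0.9904
E[score] = 0.5270 + 0.6759 + 0.9904 = 2.1934

2.193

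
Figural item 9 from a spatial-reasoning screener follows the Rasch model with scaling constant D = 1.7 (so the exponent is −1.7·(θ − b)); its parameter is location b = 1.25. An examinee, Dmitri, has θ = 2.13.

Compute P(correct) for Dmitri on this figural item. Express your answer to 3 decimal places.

0.817

P(θ) = 1 / (1 + exp(−D·(θ − b)))
Exponent: 1.7 × (2.13 − 1.25) = 1.4960
1/(1 + e^{-1.4960}) = 0.8170
P = 0.8170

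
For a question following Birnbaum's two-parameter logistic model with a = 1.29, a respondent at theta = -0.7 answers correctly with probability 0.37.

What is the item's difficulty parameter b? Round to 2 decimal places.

-0.29

P(theta) = 1 / (1 + exp(−a(theta − b)))
logit(0.37) = ln(0.37/0.63) = -0.5322
b = theta − logit/(a) = -0.7 − (-0.5322)/1.2900 = -0.2874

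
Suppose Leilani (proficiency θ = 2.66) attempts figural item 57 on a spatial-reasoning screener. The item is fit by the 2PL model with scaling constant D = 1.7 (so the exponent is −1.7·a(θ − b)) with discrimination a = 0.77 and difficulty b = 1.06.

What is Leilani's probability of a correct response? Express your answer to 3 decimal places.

P(θ) = 1 / (1 + exp(−D·a(θ − b)))
Exponent: 1.7 × 0.77 × (2.66 − 1.06) = 2.0944
1/(1 + e^{-2.0944}) = 0.8904
P = 0.8904

0.890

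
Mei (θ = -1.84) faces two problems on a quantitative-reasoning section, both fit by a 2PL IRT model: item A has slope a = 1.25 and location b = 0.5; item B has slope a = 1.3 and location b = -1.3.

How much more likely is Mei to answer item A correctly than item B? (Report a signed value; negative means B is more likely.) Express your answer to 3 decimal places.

-0.280

P(θ) = 1 / (1 + exp(−a(θ − b)))
P_A = 0.0509
P_B = 0.3314
P_A − P_B = -0.2804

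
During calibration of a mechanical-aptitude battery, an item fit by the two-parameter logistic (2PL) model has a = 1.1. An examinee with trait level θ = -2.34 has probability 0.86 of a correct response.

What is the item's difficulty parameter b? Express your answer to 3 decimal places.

-3.990

P(θ) = 1 / (1 + exp(−a(θ − b)))
logit(0.86) = ln(0.86/0.14) = 1.8153
b = θ − logit/(a) = -2.34 − 1.8153/1.1000 = -3.9903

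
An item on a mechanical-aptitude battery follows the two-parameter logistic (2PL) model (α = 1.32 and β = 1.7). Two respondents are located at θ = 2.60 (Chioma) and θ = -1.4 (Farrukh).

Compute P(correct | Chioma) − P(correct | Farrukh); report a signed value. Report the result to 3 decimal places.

P(θ) = 1 / (1 + exp(−α(θ − β)))
P(Chioma) = 0.7664  [exponent 1.1880]
P(Farrukh) = 0.0164  [exponent -4.0920]
Difference = 0.7664 − 0.0164 = 0.7500

0.750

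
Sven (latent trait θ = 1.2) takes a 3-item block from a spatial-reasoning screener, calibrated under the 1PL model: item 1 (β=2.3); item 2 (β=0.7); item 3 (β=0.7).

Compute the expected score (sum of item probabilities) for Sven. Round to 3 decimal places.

1.495

P(θ) = 1 / (1 + exp(−(θ − β)))
P_1 = 1/(1+e^{1.1000}) = 0.2497
P_2 = 1/(1+e^{-0.5000}) = 0.6225
P_3 = 1/(1+e^{-0.5000}) = 0.6225
E[score] = 0.2497 + 0.6225 + 0.6225 = 1.4947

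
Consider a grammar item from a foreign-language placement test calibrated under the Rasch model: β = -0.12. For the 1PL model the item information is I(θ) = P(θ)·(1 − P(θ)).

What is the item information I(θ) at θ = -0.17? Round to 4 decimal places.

0.2498

P = 1/(1+e^{0.0500}) = 0.4875
P(1−P) = 0.4875 × 0.5125 = 0.2498
I = P(1−P) = 0.24984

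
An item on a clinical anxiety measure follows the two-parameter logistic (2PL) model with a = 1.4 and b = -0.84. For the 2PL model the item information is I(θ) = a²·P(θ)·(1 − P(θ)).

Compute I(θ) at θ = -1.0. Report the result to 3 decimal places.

0.484

P = 1/(1+e^{0.2240}) = 0.4442
P(1−P) = 0.4442 × 0.5558 = 0.2469
I = a² × P(1−P) = 1.4² × 0.2469 = 0.48390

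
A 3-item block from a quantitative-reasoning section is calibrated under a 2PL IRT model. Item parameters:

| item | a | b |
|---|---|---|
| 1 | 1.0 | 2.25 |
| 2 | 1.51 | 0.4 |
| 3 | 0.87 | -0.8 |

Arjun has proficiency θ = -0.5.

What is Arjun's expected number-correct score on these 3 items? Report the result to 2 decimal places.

P(θ) = 1 / (1 + exp(−a(θ − b)))
P_1 = 1/(1+e^{2.7500}) = 0.0601
P_2 = 1/(1+e^{1.3590}) = 0.2044
P_3 = 1/(1+e^{-0.2610}) = 0.5649
E[score] = 0.0601 + 0.2044 + 0.5649 = 0.8294

0.83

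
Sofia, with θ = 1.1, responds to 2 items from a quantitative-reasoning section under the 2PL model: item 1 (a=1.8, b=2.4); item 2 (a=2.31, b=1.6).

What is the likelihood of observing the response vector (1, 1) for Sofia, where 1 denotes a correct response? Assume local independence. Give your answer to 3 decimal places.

0.021

P(θ) = 1 / (1 + exp(−a(θ − b)))
P_1 = 1/(1+e^{2.3400}) = 0.0879
P_2 = 1/(1+e^{1.1550}) = 0.2396
L = P_1 × P_2 = 0.0879 × 0.2396 = 0.02105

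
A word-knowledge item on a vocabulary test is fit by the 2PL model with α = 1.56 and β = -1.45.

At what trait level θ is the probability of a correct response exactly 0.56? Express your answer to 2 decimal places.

P(θ) = 1 / (1 + exp(−α(θ − β)))
logit = ln(0.5600/0.4400) = 0.2412
θ = β + logit/(α) = -1.45 + 0.2412/1.5600 = -1.2954

-1.30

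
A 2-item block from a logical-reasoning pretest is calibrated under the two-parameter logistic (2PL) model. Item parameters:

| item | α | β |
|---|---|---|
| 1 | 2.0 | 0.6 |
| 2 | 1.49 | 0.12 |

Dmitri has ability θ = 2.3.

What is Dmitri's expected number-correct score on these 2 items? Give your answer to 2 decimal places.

1.93

P(θ) = 1 / (1 + exp(−α(θ − β)))
P_1 = 1/(1+e^{-3.4000}) = 0.9677
P_2 = 1/(1+e^{-3.2482}) = 0.9626
E[score] = 0.9677 + 0.9626 = 1.9303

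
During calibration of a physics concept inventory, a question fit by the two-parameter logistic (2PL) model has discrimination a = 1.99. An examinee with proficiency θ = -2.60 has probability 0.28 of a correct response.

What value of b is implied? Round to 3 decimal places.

-2.125

P(θ) = 1 / (1 + exp(−a(θ − b)))
logit(0.28) = ln(0.28/0.72) = -0.9445
b = θ − logit/(a) = -2.60 − (-0.9445)/1.9900 = -2.1254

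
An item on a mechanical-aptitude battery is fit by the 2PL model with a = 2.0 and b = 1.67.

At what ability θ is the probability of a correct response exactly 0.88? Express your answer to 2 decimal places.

2.67

P(θ) = 1 / (1 + exp(−a(θ − b)))
logit = ln(0.8800/0.1200) = 1.9924
θ = b + logit/(a) = 1.67 + 1.9924/2.0000 = 2.6662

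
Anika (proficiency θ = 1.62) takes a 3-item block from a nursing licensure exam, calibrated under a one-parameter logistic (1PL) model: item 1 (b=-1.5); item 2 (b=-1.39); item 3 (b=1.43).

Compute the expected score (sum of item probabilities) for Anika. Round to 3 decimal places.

P(θ) = 1 / (1 + exp(−(θ − b)))
P_1 = 1/(1+e^{-3.1200}) = 0.9577
P_2 = 1/(1+e^{-3.0100}) = 0.9530
P_3 = 1/(1+e^{-0.1900}) = 0.5474
E[score] = 0.9577 + 0.9530 + 0.5474 = 2.4581

2.458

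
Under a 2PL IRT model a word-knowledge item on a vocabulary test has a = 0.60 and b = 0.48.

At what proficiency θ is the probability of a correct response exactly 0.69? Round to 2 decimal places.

1.81

P(θ) = 1 / (1 + exp(−a(θ − b)))
logit = ln(0.6900/0.3100) = 0.8001
θ = b + logit/(a) = 0.48 + 0.8001/0.6000 = 1.8135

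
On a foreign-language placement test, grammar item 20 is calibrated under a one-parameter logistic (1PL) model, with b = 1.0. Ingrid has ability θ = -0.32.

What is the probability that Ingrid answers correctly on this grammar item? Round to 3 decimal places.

P(θ) = 1 / (1 + exp(−(θ − b)))
Exponent: (-0.32 − 1.0) = -1.3200
1/(1 + e^{1.3200}) = 0.2108
P = 0.2108

0.211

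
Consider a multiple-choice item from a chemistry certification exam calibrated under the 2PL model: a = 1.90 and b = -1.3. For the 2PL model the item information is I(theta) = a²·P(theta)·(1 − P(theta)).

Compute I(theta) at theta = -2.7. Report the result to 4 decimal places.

0.2206

P = 1/(1+e^{2.6600}) = 0.0654
P(1−P) = 0.0654 × 0.9346 = 0.0611
I = a² × P(1−P) = 1.90² × 0.0611 = 0.22058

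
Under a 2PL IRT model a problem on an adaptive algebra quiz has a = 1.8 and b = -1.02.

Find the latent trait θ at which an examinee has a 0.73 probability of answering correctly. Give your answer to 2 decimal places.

-0.47

P(θ) = 1 / (1 + exp(−a(θ − b)))
logit = ln(0.7300/0.2700) = 0.9946
θ = b + logit/(a) = -1.02 + 0.9946/1.8000 = -0.4674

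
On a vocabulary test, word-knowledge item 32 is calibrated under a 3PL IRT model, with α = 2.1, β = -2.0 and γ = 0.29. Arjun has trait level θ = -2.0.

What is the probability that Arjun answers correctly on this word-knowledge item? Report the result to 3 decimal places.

0.645

P(θ) = γ + (1 − γ) · 1 / (1 + exp(−α(θ − β)))
Exponent: 2.1 × (-2.0 − (-2.0)) = 0.0000
1/(1 + e^{0.0000}) = 0.5000
P = 0.29 + 0.71 × 0.5000 = 0.6450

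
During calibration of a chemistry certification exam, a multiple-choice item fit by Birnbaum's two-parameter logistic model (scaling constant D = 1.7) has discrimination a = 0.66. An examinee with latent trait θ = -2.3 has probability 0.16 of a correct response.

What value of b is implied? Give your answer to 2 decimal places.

-0.82

P(θ) = 1 / (1 + exp(−D·a(θ − b)))
logit(0.16) = ln(0.16/0.84) = -1.6582
b = θ − logit/(1.7·a) = -2.3 − (-1.6582)/1.1220 = -0.8221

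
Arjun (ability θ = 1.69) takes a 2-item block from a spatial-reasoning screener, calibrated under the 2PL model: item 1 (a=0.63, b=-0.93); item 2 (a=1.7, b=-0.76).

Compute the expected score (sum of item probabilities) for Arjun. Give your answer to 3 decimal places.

1.824

P(θ) = 1 / (1 + exp(−a(θ − b)))
P_1 = 1/(1+e^{-1.6506}) = 0.8390
P_2 = 1/(1+e^{-4.1650}) = 0.9847
E[score] = 0.8390 + 0.9847 = 1.8237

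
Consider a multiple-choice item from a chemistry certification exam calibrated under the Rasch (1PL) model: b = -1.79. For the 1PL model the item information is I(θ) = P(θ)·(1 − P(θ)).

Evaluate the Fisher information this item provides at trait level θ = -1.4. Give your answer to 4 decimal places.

0.2407

P = 1/(1+e^{-0.3900}) = 0.5963
P(1−P) = 0.5963 × 0.4037 = 0.2407
I = P(1−P) = 0.24073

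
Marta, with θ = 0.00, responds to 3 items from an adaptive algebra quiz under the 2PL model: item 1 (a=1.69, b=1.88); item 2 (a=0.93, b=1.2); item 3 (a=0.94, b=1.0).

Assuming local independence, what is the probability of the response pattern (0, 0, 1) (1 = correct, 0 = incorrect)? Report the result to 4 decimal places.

0.2031

P(θ) = 1 / (1 + exp(−a(θ − b)))
P_1 = 1/(1+e^{3.1772}) = 0.0400
P_2 = 1/(1+e^{1.1160}) = 0.2468
P_3 = 1/(1+e^{0.9400}) = 0.2809
L = (1−P_1) × (1−P_2) × P_3 = 0.9600 × 0.7532 × 0.2809 = 0.20312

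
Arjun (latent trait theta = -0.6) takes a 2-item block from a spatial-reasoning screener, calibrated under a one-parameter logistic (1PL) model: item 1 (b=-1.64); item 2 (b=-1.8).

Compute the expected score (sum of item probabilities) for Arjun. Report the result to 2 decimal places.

P(theta) = 1 / (1 + exp(−(theta − b)))
P_1 = 1/(1+e^{-1.0400}) = 0.7389
P_2 = 1/(1+e^{-1.2000}) = 0.7685
E[score] = 0.7389 + 0.7685 = 1.5074

1.51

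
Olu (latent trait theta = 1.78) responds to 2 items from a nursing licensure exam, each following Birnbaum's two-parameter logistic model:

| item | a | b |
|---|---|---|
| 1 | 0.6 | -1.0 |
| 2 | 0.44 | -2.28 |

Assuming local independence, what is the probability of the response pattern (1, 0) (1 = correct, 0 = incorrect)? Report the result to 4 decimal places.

0.1207

P(theta) = 1 / (1 + exp(−a(theta − b)))
P_1 = 1/(1+e^{-1.6680}) = 0.8413
P_2 = 1/(1+e^{-1.7864}) = 0.8565
L = P_1 × (1−P_2) = 0.8413 × 0.1435 = 0.12074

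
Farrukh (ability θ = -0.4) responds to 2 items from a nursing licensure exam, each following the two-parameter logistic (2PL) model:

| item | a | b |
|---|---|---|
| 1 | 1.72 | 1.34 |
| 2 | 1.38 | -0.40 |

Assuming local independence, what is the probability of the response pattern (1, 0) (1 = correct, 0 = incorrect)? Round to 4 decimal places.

0.0239

P(θ) = 1 / (1 + exp(−a(θ − b)))
P_1 = 1/(1+e^{2.9928}) = 0.0478
P_2 = 1/(1+e^{0.0000}) = 0.5000
L = P_1 × (1−P_2) = 0.0478 × 0.5000 = 0.02388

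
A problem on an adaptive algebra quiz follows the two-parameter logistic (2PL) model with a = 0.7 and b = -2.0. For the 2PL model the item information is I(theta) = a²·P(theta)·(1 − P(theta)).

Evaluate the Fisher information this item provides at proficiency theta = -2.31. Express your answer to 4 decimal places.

0.1211

P = 1/(1+e^{0.2170}) = 0.4460
P(1−P) = 0.4460 × 0.5540 = 0.2471
I = a² × P(1−P) = 0.7² × 0.2471 = 0.12107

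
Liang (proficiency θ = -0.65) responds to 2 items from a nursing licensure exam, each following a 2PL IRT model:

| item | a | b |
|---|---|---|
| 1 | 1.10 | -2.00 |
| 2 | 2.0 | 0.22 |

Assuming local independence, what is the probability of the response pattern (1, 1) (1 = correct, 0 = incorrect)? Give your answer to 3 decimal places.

0.122

P(θ) = 1 / (1 + exp(−a(θ − b)))
P_1 = 1/(1+e^{-1.4850}) = 0.8153
P_2 = 1/(1+e^{1.7400}) = 0.1493
L = P_1 × P_2 = 0.8153 × 0.1493 = 0.12174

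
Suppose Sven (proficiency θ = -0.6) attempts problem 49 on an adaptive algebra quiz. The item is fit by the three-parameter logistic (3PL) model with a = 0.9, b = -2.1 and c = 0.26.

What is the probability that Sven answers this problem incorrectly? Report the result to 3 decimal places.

0.152

P(θ) = c + (1 − c) · 1 / (1 + exp(−a(θ − b)))
Exponent: 0.9 × (-0.6 − (-2.1)) = 1.3500
1/(1 + e^{-1.3500}) = 0.7941
P = 0.26 + 0.74 × 0.7941 = 0.8477
P(incorrect) = 1 − 0.8477 = 0.1523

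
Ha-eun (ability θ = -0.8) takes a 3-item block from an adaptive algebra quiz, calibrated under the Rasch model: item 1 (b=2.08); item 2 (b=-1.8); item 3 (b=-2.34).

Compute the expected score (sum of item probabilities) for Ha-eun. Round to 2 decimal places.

1.61

P(θ) = 1 / (1 + exp(−(θ − b)))
P_1 = 1/(1+e^{2.8800}) = 0.0532
P_2 = 1/(1+e^{-1.0000}) = 0.7311
P_3 = 1/(1+e^{-1.5400}) = 0.8235
E[score] = 0.0532 + 0.7311 + 0.8235 = 1.6077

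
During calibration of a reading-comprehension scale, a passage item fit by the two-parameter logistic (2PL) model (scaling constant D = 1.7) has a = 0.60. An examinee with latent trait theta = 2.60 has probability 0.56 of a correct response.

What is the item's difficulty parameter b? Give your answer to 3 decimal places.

2.364

P(theta) = 1 / (1 + exp(−D·a(theta − b)))
logit(0.56) = ln(0.56/0.44) = 0.2412
b = theta − logit/(1.7·a) = 2.60 − 0.2412/1.0200 = 2.3636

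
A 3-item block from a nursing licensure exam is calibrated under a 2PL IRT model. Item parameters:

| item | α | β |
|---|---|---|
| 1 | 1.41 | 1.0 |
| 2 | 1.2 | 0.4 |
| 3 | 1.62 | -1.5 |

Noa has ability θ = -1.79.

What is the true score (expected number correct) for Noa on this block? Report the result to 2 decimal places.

P(θ) = 1 / (1 + exp(−α(θ − β)))
P_1 = 1/(1+e^{3.9339}) = 0.0192
P_2 = 1/(1+e^{2.6280}) = 0.0674
P_3 = 1/(1+e^{0.4698}) = 0.3847
E[score] = 0.0192 + 0.0674 + 0.3847 = 0.4712

0.47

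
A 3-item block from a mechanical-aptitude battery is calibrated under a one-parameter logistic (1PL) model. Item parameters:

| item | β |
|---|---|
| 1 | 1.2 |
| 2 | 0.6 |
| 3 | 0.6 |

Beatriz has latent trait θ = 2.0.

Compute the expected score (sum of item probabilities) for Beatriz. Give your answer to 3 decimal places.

2.294

P(θ) = 1 / (1 + exp(−(θ − β)))
P_1 = 1/(1+e^{-0.8000}) = 0.6900
P_2 = 1/(1+e^{-1.4000}) = 0.8022
P_3 = 1/(1+e^{-1.4000}) = 0.8022
E[score] = 0.6900 + 0.8022 + 0.8022 = 2.2943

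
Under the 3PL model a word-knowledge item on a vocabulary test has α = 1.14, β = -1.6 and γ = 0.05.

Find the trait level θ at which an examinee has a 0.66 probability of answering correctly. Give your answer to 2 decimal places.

-1.09

P(θ) = γ + (1 − γ) · 1 / (1 + exp(−α(θ − β)))
Remove guessing floor: (0.66 − 0.05)/(1 − 0.05) = 0.6421
logit = ln(0.6421/0.3579) = 0.5845
θ = β + logit/(α) = -1.6 + 0.5845/1.1400 = -1.0873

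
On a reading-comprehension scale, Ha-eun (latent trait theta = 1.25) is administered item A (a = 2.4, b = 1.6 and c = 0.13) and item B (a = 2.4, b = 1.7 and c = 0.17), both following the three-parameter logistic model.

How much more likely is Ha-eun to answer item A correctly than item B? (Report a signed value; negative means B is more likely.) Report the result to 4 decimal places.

0.0119

P(theta) = c + (1 − c) · 1 / (1 + exp(−a(theta − b)))
P_A = 0.3923
P_B = 0.3804
P_A − P_B = 0.0119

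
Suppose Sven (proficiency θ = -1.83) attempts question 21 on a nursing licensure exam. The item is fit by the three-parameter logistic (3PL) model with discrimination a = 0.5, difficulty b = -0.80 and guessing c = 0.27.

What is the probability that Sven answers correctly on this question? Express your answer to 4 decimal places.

P(θ) = c + (1 − c) · 1 / (1 + exp(−a(θ − b)))
Exponent: 0.5 × (-1.83 − (-0.80)) = -0.5150
1/(1 + e^{0.5150}) = 0.3740
P = 0.27 + 0.73 × 0.3740 = 0.5430

0.5430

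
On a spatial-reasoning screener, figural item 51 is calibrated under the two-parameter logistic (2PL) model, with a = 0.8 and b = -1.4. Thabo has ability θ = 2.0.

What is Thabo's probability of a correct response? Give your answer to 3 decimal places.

0.938

P(θ) = 1 / (1 + exp(−a(θ − b)))
Exponent: 0.8 × (2.0 − (-1.4)) = 2.7200
1/(1 + e^{-2.7200}) = 0.9382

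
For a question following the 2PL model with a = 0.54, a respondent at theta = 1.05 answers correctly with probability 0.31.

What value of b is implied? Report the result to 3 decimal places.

2.532

P(theta) = 1 / (1 + exp(−a(theta − b)))
logit(0.31) = ln(0.31/0.69) = -0.8001
b = theta − logit/(a) = 1.05 − (-0.8001)/0.5400 = 2.5317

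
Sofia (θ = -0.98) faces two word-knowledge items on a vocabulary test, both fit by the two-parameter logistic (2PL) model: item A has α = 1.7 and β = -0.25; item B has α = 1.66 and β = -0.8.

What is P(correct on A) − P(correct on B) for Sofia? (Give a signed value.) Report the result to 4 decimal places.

-0.2016

P(θ) = 1 / (1 + exp(−α(θ − β)))
P_A = 0.2243
P_B = 0.4259
P_A − P_B = -0.2016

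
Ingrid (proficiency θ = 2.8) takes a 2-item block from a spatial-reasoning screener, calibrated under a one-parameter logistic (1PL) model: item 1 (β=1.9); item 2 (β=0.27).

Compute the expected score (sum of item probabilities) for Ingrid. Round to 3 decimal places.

1.637

P(θ) = 1 / (1 + exp(−(θ − β)))
P_1 = 1/(1+e^{-0.9000}) = 0.7109
P_2 = 1/(1+e^{-2.5300}) = 0.9262
E[score] = 0.7109 + 0.9262 = 1.6372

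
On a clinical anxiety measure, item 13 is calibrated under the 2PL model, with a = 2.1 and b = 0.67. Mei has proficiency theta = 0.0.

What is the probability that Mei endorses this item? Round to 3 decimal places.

0.197

P(theta) = 1 / (1 + exp(−a(theta − b)))
Exponent: 2.1 × (0.0 − 0.67) = -1.4070
1/(1 + e^{1.4070}) = 0.1967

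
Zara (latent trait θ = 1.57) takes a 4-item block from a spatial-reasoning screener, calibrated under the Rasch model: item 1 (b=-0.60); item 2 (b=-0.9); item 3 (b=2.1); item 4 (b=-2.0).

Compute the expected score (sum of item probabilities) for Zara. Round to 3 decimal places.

3.163

P(θ) = 1 / (1 + exp(−(θ − b)))
P_1 = 1/(1+e^{-2.1700}) = 0.8975
P_2 = 1/(1+e^{-2.4700}) = 0.9220
P_3 = 1/(1+e^{0.5300}) = 0.3705
P_4 = 1/(1+e^{-3.5700}) = 0.9726
E[score] = 0.8975 + 0.9220 + 0.3705 + 0.9726 = 3.1627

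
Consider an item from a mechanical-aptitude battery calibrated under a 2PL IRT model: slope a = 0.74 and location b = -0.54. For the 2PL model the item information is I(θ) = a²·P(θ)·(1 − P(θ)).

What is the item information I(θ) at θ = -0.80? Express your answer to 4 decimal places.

0.1356

P = 1/(1+e^{0.1924}) = 0.4520
P(1−P) = 0.4520 × 0.5480 = 0.2477
I = a² × P(1−P) = 0.74² × 0.2477 = 0.13564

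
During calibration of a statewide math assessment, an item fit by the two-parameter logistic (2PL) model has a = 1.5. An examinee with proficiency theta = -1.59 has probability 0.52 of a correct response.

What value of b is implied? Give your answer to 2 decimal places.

P(theta) = 1 / (1 + exp(−a(theta − b)))
logit(0.52) = ln(0.52/0.48) = 0.0800
b = theta − logit/(a) = -1.59 − 0.0800/1.5000 = -1.6434

-1.64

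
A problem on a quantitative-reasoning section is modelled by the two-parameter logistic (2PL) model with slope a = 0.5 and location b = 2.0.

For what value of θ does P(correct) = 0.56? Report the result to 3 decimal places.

2.482

P(θ) = 1 / (1 + exp(−a(θ − b)))
logit = ln(0.5600/0.4400) = 0.2412
θ = b + logit/(a) = 2.0 + 0.2412/0.5000 = 2.4823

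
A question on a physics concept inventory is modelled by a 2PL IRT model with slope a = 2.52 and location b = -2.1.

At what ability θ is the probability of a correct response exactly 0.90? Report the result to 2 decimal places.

-1.23

P(θ) = 1 / (1 + exp(−a(θ − b)))
logit = ln(0.9000/0.1000) = 2.1972
θ = b + logit/(a) = -2.1 + 2.1972/2.5200 = -1.2281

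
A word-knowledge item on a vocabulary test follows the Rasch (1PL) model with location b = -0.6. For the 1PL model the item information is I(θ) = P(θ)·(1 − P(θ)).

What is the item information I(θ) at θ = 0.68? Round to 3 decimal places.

P = 1/(1+e^{-1.2800}) = 0.7824
P(1−P) = 0.7824 × 0.2176 = 0.1702
I = P(1−P) = 0.17022

0.170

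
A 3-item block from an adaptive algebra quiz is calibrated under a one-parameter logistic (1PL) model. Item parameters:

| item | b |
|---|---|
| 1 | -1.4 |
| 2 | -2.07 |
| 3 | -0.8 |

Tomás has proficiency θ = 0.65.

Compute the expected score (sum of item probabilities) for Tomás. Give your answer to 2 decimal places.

2.63

P(θ) = 1 / (1 + exp(−(θ − b)))
P_1 = 1/(1+e^{-2.0500}) = 0.8859
P_2 = 1/(1+e^{-2.7200}) = 0.9382
P_3 = 1/(1+e^{-1.4500}) = 0.8100
E[score] = 0.8859 + 0.9382 + 0.8100 = 2.6341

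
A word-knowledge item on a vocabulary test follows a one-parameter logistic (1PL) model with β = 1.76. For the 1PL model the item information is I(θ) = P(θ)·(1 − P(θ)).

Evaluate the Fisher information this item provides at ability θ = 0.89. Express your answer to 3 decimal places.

P = 1/(1+e^{0.8700}) = 0.2953
P(1−P) = 0.2953 × 0.7047 = 0.2081
I = P(1−P) = 0.20808

0.208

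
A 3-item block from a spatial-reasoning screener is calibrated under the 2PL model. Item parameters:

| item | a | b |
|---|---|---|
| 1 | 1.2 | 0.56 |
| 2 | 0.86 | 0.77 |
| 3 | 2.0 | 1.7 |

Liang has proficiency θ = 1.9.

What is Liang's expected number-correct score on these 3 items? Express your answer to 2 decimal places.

P(θ) = 1 / (1 + exp(−a(θ − b)))
P_1 = 1/(1+e^{-1.6080}) = 0.8331
P_2 = 1/(1+e^{-0.9718}) = 0.7255
P_3 = 1/(1+e^{-0.4000}) = 0.5987
E[score] = 0.8331 + 0.7255 + 0.5987 = 2.1573

2.16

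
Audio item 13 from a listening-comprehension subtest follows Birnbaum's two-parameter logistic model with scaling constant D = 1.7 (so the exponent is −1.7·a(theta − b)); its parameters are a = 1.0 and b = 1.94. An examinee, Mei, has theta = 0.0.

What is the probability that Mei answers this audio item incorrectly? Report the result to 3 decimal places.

P(theta) = 1 / (1 + exp(−D·a(theta − b)))
Exponent: 1.7 × 1.0 × (0.0 − 1.94) = -3.2980
1/(1 + e^{3.2980}) = 0.0356
P = 0.0356
P(incorrect) = 1 − 0.0356 = 0.9644

0.964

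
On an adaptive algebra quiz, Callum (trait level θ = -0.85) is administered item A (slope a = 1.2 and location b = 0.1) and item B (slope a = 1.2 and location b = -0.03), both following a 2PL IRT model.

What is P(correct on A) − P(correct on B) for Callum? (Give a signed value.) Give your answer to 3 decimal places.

P(θ) = 1 / (1 + exp(−a(θ − b)))
P_A = 0.2423
P_B = 0.2721
P_A − P_B = -0.0298

-0.030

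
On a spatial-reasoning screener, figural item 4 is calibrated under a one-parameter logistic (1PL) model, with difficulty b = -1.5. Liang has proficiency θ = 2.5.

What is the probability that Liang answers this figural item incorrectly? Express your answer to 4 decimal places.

0.0180

P(θ) = 1 / (1 + exp(−(θ − b)))
Exponent: (2.5 − (-1.5)) = 4.0000
1/(1 + e^{-4.0000}) = 0.9820
P = 0.9820
P(incorrect) = 1 − 0.9820 = 0.0180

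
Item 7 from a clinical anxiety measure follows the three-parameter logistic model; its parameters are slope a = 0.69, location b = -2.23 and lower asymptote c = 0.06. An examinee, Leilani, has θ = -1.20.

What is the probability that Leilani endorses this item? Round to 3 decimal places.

P(θ) = c + (1 − c) · 1 / (1 + exp(−a(θ − b)))
Exponent: 0.69 × (-1.20 − (-2.23)) = 0.7107
1/(1 + e^{-0.7107}) = 0.6706
P = 0.06 + 0.94 × 0.6706 = 0.6903

0.690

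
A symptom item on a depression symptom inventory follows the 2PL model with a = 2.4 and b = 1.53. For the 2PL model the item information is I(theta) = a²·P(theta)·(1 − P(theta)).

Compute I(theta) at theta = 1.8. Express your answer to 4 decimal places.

1.2988

P = 1/(1+e^{-0.6480}) = 0.6566
P(1−P) = 0.6566 × 0.3434 = 0.2255
I = a² × P(1−P) = 2.4² × 0.2255 = 1.29882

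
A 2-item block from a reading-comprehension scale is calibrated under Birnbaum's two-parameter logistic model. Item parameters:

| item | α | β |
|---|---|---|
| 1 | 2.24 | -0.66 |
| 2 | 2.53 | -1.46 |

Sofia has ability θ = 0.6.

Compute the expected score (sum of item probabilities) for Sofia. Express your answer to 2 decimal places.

P(θ) = 1 / (1 + exp(−α(θ − β)))
P_1 = 1/(1+e^{-2.8224}) = 0.9439
P_2 = 1/(1+e^{-5.2118}) = 0.9946
E[score] = 0.9439 + 0.9946 = 1.9385

1.94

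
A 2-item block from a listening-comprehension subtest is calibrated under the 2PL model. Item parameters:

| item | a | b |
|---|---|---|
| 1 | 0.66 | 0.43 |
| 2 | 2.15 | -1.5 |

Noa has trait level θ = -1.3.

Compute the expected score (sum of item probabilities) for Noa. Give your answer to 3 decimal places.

0.848

P(θ) = 1 / (1 + exp(−a(θ − b)))
P_1 = 1/(1+e^{1.1418}) = 0.2420
P_2 = 1/(1+e^{-0.4300}) = 0.6059
E[score] = 0.2420 + 0.6059 = 0.8479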